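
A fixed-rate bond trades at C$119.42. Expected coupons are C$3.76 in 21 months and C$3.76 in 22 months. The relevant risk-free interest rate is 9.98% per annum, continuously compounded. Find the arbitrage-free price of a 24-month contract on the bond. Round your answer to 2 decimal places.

C$138.12

PV(coupons) I = 3.76·e^(−0.0998·21/12) + 3.76·e^(−0.0998·22/12)
I = 3.1575 + 3.1313 = 6.2888
F = (S − I)·e^(rT) = (119.42 − 6.2888) · e^(0.0998·24/12)
= 113.1312 · e^0.199600 = 113.1312 × 1.220914 = C$138.12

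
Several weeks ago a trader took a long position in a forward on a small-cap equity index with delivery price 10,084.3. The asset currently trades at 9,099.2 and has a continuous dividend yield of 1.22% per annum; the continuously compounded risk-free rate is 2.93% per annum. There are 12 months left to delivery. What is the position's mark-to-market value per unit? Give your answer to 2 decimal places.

-804.25

Current fair forward for the remaining 12 months: F = S·e^((r − q)·T), (r − q) = 0.0293 − 0.0122 = 0.0171
F = 9099.2 · e^(0.0171 × 12/12) = 9099.2 × 1.01724704 = 9256.1343
Value of long forward = (F − K)·e^(−rT) = (9256.1343 − 10084.3) · e^(−0.0293·12/12)
= -828.1657 × 0.97112508 = -804.25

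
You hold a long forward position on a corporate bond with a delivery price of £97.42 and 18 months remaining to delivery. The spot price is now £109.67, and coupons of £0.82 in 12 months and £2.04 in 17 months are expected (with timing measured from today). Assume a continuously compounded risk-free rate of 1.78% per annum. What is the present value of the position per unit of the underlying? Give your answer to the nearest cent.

PV(remaining coupons) I = 0.82·e^(−0.0178·12/12) + 2.04·e^(−0.0178·17/12) = 2.7947
Current forward F = (S − I)·e^(rT) = (109.67 − 2.7947)·e^(0.0178·18/12) = 106.8753 × 1.027060 = 109.7673
Value (long) = (F − K)·e^(−rT) = (109.7673 − 97.42) × 0.973653 = 12.0220
Value = £12.02

£12.02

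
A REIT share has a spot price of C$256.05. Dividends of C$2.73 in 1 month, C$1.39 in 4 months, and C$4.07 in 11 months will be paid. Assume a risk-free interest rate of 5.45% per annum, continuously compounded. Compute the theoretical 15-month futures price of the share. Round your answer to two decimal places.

C$265.59

PV(dividends) I = 2.73·e^(−0.0545·1/12) + 1.39·e^(−0.0545·4/12) + 4.07·e^(−0.0545·11/12)
I = 2.7176 + 1.3650 + 3.8717 = 7.9543
F = (S − I)·e^(rT) = (256.05 − 7.9543) · e^(0.0545·15/12)
= 248.0957 · e^0.068125 = 248.0957 × 1.070499 = C$265.59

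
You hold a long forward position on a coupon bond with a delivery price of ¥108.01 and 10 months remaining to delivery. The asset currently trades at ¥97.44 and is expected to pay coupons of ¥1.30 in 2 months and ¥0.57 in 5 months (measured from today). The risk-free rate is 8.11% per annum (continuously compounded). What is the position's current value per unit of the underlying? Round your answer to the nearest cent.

-¥5.35

PV(remaining coupons) I = 1.30·e^(−0.0811·2/12) + 0.57·e^(−0.0811·5/12) = 1.8336
Current forward F = (S − I)·e^(rT) = (97.44 − 1.8336)·e^(0.0811·10/12) = 95.6064 × 1.069919 = 102.2911
Value (long) = (F − K)·e^(−rT) = (102.2911 − 108.01) × 0.934650 = -5.3452
Value = -¥5.35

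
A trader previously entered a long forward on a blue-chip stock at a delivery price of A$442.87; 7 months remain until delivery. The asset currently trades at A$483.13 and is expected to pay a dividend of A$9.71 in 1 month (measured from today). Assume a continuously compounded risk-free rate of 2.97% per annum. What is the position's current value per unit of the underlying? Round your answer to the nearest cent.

A$38.18

PV(remaining dividends) I = 9.71·e^(−0.0297·1/12) = 9.6860
Current forward F = (S − I)·e^(rT) = (483.13 − 9.6860)·e^(0.0297·7/12) = 473.4440 × 1.017476 = 481.7179
Value (long) = (F − K)·e^(−rT) = (481.7179 − 442.87) × 0.982824 = 38.1806
Value = A$38.18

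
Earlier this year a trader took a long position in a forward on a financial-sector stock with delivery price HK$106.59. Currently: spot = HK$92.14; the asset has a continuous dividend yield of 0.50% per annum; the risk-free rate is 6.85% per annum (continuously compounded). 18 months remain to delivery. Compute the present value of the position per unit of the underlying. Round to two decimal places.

Current fair forward for the remaining 18 months: F = S·e^((r − q)·T), (r − q) = 0.0685 − 0.0050 = 0.0635
F = 92.14 · e^(0.0635 × 18/12) = 92.14 × 1.099934 = 101.3479
Value of long forward = (F − K)·e^(−rT) = (101.3479 − 106.59) · e^(−0.0685·18/12)
= -5.2421 × 0.902353 = -4.73

-HK$4.73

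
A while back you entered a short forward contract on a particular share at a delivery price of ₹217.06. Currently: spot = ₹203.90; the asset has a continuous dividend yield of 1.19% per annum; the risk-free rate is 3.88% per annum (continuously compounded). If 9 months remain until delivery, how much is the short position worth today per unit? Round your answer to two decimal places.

Current fair forward for the remaining 9 months: F = S·e^((r − q)·T), (r − q) = 0.0388 − 0.0119 = 0.0269
F = 203.90 · e^(0.0269 × 9/12) = 203.90 × 1.020380 = 208.0555
Value of long forward = (F − K)·e^(−rT) = (208.0555 − 217.06) · e^(−0.0388·9/12)
= -9.0045 × 0.971319 = -8.75
Short position value = −(long value) = ₹8.75

₹8.75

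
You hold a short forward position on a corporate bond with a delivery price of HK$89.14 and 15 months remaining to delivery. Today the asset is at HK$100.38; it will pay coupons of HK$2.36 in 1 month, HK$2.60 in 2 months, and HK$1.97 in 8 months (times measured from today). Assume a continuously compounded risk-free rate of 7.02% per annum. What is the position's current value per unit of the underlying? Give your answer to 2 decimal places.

PV(remaining coupons) I = 2.36·e^(−0.0702·1/12) + 2.60·e^(−0.0702·2/12) + 1.97·e^(−0.0702·8/12) = 6.7959
Current forward F = (S − I)·e^(rT) = (100.38 − 6.7959)·e^(0.0702·15/12) = 93.5841 × 1.091715 = 102.1672
Value (long) = (F − K)·e^(−rT) = (102.1672 − 89.14) × 0.915990 = 11.9328
Short position value = −(long value) = -HK$11.93

-HK$11.93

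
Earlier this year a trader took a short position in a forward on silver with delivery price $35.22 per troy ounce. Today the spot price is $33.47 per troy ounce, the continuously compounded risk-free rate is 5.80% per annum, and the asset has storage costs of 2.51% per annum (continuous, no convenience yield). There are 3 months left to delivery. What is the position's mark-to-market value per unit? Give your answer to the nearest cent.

$1.03 per troy ounce

Current fair forward for the remaining 3 months: F = S·e^((r + u)·T), (r + u) = 0.0580 + 0.0251 = 0.0831
F = 33.47 · e^(0.0831 × 3/12) = 33.47 × 1.020992 = 34.1726
Value of long forward = (F − K)·e^(−rT) = (34.1726 − 35.22) · e^(−0.0580·3/12)
= -1.0474 × 0.985605 = -1.03
Short position value = −(long value) = $1.03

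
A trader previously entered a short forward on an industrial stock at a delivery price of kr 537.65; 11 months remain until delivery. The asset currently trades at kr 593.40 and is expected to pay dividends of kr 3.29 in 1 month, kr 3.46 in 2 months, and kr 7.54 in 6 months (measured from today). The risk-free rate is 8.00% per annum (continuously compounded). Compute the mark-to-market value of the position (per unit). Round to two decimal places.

-kr 79.84

PV(remaining dividends) I = 3.29·e^(−0.0800·1/12) + 3.46·e^(−0.0800·2/12) + 7.54·e^(−0.0800·6/12) = 13.9267
Current forward F = (S − I)·e^(rT) = (593.40 − 13.9267)·e^(0.0800·11/12) = 579.4733 × 1.076089 = 623.5648
Value (long) = (F − K)·e^(−rT) = (623.5648 − 537.65) × 0.929291 = 79.8399
Short position value = −(long value) = -kr 79.84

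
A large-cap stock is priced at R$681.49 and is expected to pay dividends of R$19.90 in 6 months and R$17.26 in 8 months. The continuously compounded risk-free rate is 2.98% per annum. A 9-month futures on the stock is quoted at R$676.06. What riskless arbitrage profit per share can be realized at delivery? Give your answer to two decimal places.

PV(dividends) I = 19.90·e^(−0.0298·6/12) + 17.26·e^(−0.0298·8/12) = 36.5262
Fair futures F* = (S − I)·e^(rT) = (681.49 − 36.5262)·e^0.022350 = 644.9638 × 1.022602 = 659.5413
Market R$676.06 > fair 659.5413: forward overpriced → cash-and-carry (borrow at r, buy the stock and collect the dividends, short the forward).
Profit at T = |F_mkt − F*| = |676.06 − 659.5413| = R$16.52 per share

R$16.52 per share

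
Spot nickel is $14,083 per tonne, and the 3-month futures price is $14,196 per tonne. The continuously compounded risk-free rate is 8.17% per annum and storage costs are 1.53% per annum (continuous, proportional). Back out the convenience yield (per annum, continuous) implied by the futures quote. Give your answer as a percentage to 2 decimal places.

F = S·e^((r+u−y)T) ⇒ (r+u−y) = ln(F/S)/T
ln(14196/14083) = 0.007992; /T ⇒ 0.031968
y = r + u − ln(F/S)/T = 0.0817 + 0.0153 − 0.031968 = 0.065032
y = 6.50%

6.50%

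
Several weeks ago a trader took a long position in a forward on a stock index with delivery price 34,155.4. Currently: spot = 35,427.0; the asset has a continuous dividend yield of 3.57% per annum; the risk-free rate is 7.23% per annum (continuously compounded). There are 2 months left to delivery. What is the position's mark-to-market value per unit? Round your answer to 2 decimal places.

1470.54

Current fair forward for the remaining 2 months: F = S·e^((r − q)·T), (r − q) = 0.0723 − 0.0357 = 0.0366
F = 35427.0 · e^(0.0366 × 2/12) = 35427.0 × 1.00611864 = 35643.7651
Value of long forward = (F − K)·e^(−rT) = (35643.7651 − 34155.4) · e^(−0.0723·2/12)
= 1488.3651 × 0.98802231 = 1470.54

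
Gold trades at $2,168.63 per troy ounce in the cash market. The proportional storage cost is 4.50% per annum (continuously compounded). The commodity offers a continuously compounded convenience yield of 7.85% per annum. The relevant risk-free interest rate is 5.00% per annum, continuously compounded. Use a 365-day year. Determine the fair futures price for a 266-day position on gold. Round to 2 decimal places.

Net carry = r + u − y = 0.0500 + 0.0450 − 0.0785 = 0.0165
F = S·e^((r+u−y)T) = 2168.63 · e^(0.0165 × 266/365) = 2168.63 · e^0.01202466
= 2168.63 × 1.01209725 = $2,194.86 per troy ounce

$2,194.86 per troy ounce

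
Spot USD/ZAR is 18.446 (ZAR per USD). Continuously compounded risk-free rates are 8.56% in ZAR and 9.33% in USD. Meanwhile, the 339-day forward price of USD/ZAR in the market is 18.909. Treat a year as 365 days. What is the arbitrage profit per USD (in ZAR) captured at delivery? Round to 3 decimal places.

Fair forward: F* = S·e^(carry·T), with carry = (r_ZAR − r_USD) = 0.0856 − 0.0933 = -0.0077
F* = 18.446 · e^(-0.0077 × 339/365) = 18.446 · e^-0.007152 = 18.446 × 0.992874 = 18.3146
Market 18.909 > fair 18.3146: forward overpriced → cash-and-carry (buy spot, short the forward).
At maturity, profit = |F_mkt − F*| = |18.909 − 18.3146| = 0.594 per USD (in ZAR)

0.594 per USD (in ZAR)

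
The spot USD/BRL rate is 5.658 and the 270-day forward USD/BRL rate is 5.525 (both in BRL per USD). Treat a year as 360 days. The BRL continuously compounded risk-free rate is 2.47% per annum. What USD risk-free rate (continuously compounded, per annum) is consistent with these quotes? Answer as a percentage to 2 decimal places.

5.64%

F = S·e^((r_BRL − r_USD)T) ⇒ r_USD = r_BRL − ln(F/S)/T
ln(5.525/5.658) = -0.023787; /(270/360) = -0.031716
r_USD = 0.0247 + 0.031716 = 0.056416
r_USD = 5.64%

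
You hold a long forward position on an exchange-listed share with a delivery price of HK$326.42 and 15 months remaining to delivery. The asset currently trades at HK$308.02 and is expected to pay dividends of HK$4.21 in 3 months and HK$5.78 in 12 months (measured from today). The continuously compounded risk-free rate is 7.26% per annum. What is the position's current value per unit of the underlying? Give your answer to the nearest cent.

HK$0.41

PV(remaining dividends) I = 4.21·e^(−0.0726·3/12) + 5.78·e^(−0.0726·12/12) = 9.5095
Current forward F = (S − I)·e^(rT) = (308.02 − 9.5095)·e^(0.0726·15/12) = 298.5105 × 1.094995 = 326.8675
Value (long) = (F − K)·e^(−rT) = (326.8675 − 326.42) × 0.913246 = 0.4087
Value = HK$0.41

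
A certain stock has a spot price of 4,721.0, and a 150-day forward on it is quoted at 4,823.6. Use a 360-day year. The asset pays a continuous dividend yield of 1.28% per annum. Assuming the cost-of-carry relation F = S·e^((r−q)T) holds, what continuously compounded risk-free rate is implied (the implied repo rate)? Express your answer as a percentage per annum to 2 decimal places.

From F = S·e^((r−q)T): (r − q) = ln(F/S)/T
ln(4823.6/4721.0) = ln(1.021733) = 0.021500
(r − q) = 0.021500 / (150/360) = 0.051600
r = ln(F/S)/T + q = 0.051600 + 0.0128 = 0.064400
r = 6.44%

6.44%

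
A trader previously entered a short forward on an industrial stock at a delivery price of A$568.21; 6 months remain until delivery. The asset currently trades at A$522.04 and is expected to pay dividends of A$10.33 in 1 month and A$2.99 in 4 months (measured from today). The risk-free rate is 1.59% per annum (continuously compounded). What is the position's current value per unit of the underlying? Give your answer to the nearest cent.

PV(remaining dividends) I = 10.33·e^(−0.0159·1/12) + 2.99·e^(−0.0159·4/12) = 13.2905
Current forward F = (S − I)·e^(rT) = (522.04 − 13.2905)·e^(0.0159·6/12) = 508.7495 × 1.007982 = 512.8103
Value (long) = (F − K)·e^(−rT) = (512.8103 − 568.21) × 0.992082 = -54.9610
Short position value = −(long value) = A$54.96

A$54.96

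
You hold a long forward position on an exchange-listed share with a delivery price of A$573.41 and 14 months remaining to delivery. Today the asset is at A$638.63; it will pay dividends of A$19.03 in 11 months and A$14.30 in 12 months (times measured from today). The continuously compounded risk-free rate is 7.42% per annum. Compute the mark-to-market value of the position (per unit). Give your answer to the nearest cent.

A$81.71

PV(remaining dividends) I = 19.03·e^(−0.0742·11/12) + 14.30·e^(−0.0742·12/12) = 31.0560
Current forward F = (S − I)·e^(rT) = (638.63 − 31.0560)·e^(0.0742·14/12) = 607.5740 × 1.090424 = 662.5133
Value (long) = (F − K)·e^(−rT) = (662.5133 − 573.41) × 0.917074 = 81.7143
Value = A$81.71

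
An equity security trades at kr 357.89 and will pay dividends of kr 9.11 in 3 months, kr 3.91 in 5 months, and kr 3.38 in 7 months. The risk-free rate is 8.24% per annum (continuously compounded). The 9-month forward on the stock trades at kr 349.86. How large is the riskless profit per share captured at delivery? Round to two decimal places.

kr 13.91 per share

PV(dividends) I = 9.11·e^(−0.0824·3/12) + 3.91·e^(−0.0824·5/12) + 3.38·e^(−0.0824·7/12) = 15.9237
Fair forward F* = (S − I)·e^(rT) = (357.89 − 15.9237)·e^0.061800 = 341.9663 × 1.063750 = 363.7667
Market kr 349.86 < fair 363.7667: forward underpriced → reverse cash-and-carry (short the stock, invest proceeds at r, pay the dividends, go long the forward).
Profit at T = |F_mkt − F*| = |349.86 − 363.7667| = kr 13.91 per share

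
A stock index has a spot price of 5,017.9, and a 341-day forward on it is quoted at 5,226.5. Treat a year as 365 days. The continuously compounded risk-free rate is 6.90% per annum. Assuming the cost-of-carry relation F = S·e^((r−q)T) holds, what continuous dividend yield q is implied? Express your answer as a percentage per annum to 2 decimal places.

From F = S·e^((r−q)T): (r − q) = ln(F/S)/T
ln(5226.5/5017.9) = ln(1.041571) = 0.040730
(r − q) = 0.040730 / (341/365) = 0.043597
q = r − ln(F/S)/T = 0.0690 − 0.043597 = 0.025403
q = 2.54%

2.54%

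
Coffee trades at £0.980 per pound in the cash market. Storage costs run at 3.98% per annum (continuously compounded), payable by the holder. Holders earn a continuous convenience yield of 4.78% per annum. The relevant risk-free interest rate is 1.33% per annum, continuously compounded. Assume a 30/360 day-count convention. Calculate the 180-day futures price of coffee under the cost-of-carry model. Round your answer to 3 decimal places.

£0.983 per pound

Net carry = r + u − y = 0.0133 + 0.0398 − 0.0478 = 0.0053
F = S·e^((r+u−y)T) = 0.980 · e^(0.0053 × 180/360) = 0.980 · e^0.002650
= 0.980 × 1.002654 = £0.983 per pound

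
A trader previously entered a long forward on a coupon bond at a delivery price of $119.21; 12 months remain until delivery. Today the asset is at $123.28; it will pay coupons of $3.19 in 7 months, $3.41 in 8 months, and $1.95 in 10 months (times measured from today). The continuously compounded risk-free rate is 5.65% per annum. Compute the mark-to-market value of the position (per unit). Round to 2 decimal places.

$2.39

PV(remaining coupons) I = 3.19·e^(−0.0565·7/12) + 3.41·e^(−0.0565·8/12) + 1.95·e^(−0.0565·10/12) = 8.2308
Current forward F = (S − I)·e^(rT) = (123.28 − 8.2308)·e^(0.0565·12/12) = 115.0492 × 1.058127 = 121.7367
Value (long) = (F − K)·e^(−rT) = (121.7367 − 119.21) × 0.945066 = 2.3879
Value = $2.39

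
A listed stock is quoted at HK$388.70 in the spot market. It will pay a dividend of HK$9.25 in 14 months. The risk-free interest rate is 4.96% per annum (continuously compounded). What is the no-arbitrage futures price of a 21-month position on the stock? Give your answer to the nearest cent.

HK$414.43

PV(dividends) I = 9.25·e^(−0.0496·14/12)
I = 8.7299
F = (S − I)·e^(rT) = (388.70 − 8.7299) · e^(0.0496·21/12)
= 379.9701 · e^0.086800 = 379.9701 × 1.090679 = HK$414.43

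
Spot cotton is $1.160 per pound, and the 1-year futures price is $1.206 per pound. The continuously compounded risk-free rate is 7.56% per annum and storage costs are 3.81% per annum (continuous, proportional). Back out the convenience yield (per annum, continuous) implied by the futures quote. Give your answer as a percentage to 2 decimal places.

F = S·e^((r+u−y)T) ⇒ (r+u−y) = ln(F/S)/T
ln(1.206/1.160) = 0.038889; /T ⇒ 0.038889
y = r + u − ln(F/S)/T = 0.0756 + 0.0381 − 0.038889 = 0.074811
y = 7.48%

7.48%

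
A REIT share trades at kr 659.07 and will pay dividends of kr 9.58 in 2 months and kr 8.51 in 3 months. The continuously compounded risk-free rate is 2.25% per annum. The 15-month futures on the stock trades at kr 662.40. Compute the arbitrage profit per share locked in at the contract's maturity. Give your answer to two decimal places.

kr 3.05 per share

PV(dividends) I = 9.58·e^(−0.0225·2/12) + 8.51·e^(−0.0225·3/12) = 18.0064
Fair futures F* = (S − I)·e^(rT) = (659.07 − 18.0064)·e^0.028125 = 641.0636 × 1.028524 = 659.3493
Market kr 662.40 > fair 659.3493: forward overpriced → cash-and-carry (borrow at r, buy the stock and collect the dividends, short the forward).
Profit at T = |F_mkt − F*| = |662.40 − 659.3493| = kr 3.05 per share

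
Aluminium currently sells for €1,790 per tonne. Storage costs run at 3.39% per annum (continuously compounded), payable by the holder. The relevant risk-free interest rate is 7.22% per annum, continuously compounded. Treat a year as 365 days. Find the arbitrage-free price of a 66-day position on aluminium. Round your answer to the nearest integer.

€1,825 per tonne

Net carry = r + u − y = 0.0722 + 0.0339 − 0.0000 = 0.1061
F = S·e^((r+u−y)T) = 1790 · e^(0.1061 × 66/365) = 1790 · e^0.019185
= 1790 × 1.019370 = €1,825 per tonne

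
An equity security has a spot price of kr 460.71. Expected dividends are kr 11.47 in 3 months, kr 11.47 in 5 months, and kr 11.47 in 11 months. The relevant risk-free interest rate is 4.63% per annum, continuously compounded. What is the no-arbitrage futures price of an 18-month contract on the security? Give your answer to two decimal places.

PV(dividends) I = 11.47·e^(−0.0463·3/12) + 11.47·e^(−0.0463·5/12) + 11.47·e^(−0.0463·11/12)
I = 11.3380 + 11.2508 + 10.9934 = 33.5822
F = (S − I)·e^(rT) = (460.71 − 33.5822) · e^(0.0463·18/12)
= 427.1278 · e^0.069450 = 427.1278 × 1.071918 = kr 457.85

kr 457.85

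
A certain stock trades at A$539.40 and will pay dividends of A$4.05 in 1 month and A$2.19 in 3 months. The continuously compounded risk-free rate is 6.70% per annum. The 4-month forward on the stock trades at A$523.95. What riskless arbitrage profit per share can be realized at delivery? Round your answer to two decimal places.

A$21.31 per share

PV(dividends) I = 4.05·e^(−0.0670·1/12) + 2.19·e^(−0.0670·3/12) = 6.1811
Fair forward F* = (S − I)·e^(rT) = (539.40 − 6.1811)·e^0.022333 = 533.2189 × 1.022584 = 545.2611
Market A$523.95 < fair 545.2611: forward underpriced → reverse cash-and-carry (short the stock, invest proceeds at r, pay the dividends, go long the forward).
Profit at T = |F_mkt − F*| = |523.95 − 545.2611| = A$21.31 per share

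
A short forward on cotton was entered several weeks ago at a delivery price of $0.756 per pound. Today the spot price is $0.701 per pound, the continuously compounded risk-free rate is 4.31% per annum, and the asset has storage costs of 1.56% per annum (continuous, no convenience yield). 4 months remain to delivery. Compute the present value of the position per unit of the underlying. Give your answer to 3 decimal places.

$0.041 per pound

Current fair forward for the remaining 4 months: F = S·e^((r + u)·T), (r + u) = 0.0431 + 0.0156 = 0.0587
F = 0.701 · e^(0.0587 × 4/12) = 0.701 × 1.019759 = 0.7149
Value of long forward = (F − K)·e^(−rT) = (0.7149 − 0.756) · e^(−0.0431·4/12)
= -0.0411 × 0.985736 = -0.041
Short position value = −(long value) = $0.041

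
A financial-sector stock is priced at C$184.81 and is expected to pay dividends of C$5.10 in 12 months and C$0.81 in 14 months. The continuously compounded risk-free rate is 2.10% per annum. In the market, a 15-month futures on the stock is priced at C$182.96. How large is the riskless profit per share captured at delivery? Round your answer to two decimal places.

PV(dividends) I = 5.10·e^(−0.0210·12/12) + 0.81·e^(−0.0210·14/12) = 5.7844
Fair futures F* = (S − I)·e^(rT) = (184.81 − 5.7844)·e^0.026250 = 179.0256 × 1.026598 = 183.7873
Market C$182.96 < fair 183.7873: forward underpriced → reverse cash-and-carry (short the stock, invest proceeds at r, pay the dividends, go long the forward).
Profit at T = |F_mkt − F*| = |182.96 − 183.7873| = C$0.83 per share

C$0.83 per share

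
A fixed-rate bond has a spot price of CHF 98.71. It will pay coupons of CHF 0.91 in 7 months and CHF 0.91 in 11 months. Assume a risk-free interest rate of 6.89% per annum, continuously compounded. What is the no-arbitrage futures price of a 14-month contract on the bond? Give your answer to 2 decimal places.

CHF 105.10

PV(coupons) I = 0.91·e^(−0.0689·7/12) + 0.91·e^(−0.0689·11/12)
I = 0.8742 + 0.8543 = 1.7285
F = (S − I)·e^(rT) = (98.71 − 1.7285) · e^(0.0689·14/12)
= 96.9815 · e^0.080383 = 96.9815 × 1.083702 = CHF 105.10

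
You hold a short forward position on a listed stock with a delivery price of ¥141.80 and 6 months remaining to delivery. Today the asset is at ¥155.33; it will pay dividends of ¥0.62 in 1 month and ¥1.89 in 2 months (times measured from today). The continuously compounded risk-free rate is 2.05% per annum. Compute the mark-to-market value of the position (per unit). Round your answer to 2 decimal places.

-¥12.47

PV(remaining dividends) I = 0.62·e^(−0.0205·1/12) + 1.89·e^(−0.0205·2/12) = 2.5025
Current forward F = (S − I)·e^(rT) = (155.33 − 2.5025)·e^(0.0205·6/12) = 152.8275 × 1.010303 = 154.4021
Value (long) = (F − K)·e^(−rT) = (154.4021 − 141.80) × 0.989802 = 12.4736
Short position value = −(long value) = -¥12.47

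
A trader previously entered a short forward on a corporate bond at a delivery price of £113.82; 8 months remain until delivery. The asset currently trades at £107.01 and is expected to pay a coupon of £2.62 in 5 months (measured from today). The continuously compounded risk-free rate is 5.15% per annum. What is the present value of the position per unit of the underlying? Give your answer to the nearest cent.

PV(remaining coupons) I = 2.62·e^(−0.0515·5/12) = 2.5644
Current forward F = (S − I)·e^(rT) = (107.01 − 2.5644)·e^(0.0515·8/12) = 104.4456 × 1.034930 = 108.0939
Value (long) = (F − K)·e^(−rT) = (108.0939 − 113.82) × 0.966249 = -5.5328
Short position value = −(long value) = £5.53

£5.53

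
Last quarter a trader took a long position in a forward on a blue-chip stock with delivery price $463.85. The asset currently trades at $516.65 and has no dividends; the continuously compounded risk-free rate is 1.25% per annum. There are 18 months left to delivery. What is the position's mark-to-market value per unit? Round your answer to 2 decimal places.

$61.42

Current fair forward for the remaining 18 months: F = S·e^(r·T), r = 0.0125
F = 516.65 · e^(0.0125 × 18/12) = 516.65 × 1.018927 = 526.4286
Value of long forward = (F − K)·e^(−rT) = (526.4286 − 463.85) · e^(−0.0125·18/12)
= 62.5786 × 0.981425 = 61.42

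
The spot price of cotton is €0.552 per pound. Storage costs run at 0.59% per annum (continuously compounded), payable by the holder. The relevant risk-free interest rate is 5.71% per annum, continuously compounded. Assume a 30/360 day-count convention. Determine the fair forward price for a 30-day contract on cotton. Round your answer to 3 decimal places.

Net carry = r + u − y = 0.0571 + 0.0059 − 0.0000 = 0.0630
F = S·e^((r+u−y)T) = 0.552 · e^(0.0630 × 30/360) = 0.552 · e^0.005250
= 0.552 × 1.005264 = €0.555 per pound

€0.555 per pound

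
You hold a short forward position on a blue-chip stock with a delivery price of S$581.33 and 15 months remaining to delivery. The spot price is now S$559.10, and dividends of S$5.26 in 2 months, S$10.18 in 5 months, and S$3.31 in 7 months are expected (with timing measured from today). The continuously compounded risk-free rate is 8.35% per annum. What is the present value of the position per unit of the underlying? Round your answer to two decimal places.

-S$17.22

PV(remaining dividends) I = 5.26·e^(−0.0835·2/12) + 10.18·e^(−0.0835·5/12) + 3.31·e^(−0.0835·7/12) = 18.1719
Current forward F = (S − I)·e^(rT) = (559.10 − 18.1719)·e^(0.0835·15/12) = 540.9281 × 1.110017 = 600.4394
Value (long) = (F − K)·e^(−rT) = (600.4394 − 581.33) × 0.900887 = 17.2154
Short position value = −(long value) = -S$17.22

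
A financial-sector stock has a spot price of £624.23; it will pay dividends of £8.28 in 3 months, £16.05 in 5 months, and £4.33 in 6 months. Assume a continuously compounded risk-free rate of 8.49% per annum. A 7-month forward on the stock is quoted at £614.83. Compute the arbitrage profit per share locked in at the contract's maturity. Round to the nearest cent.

£11.94 per share

PV(dividends) I = 8.28·e^(−0.0849·3/12) + 16.05·e^(−0.0849·5/12) + 4.33·e^(−0.0849·6/12) = 27.7483
Fair forward F* = (S − I)·e^(rT) = (624.23 − 27.7483)·e^0.049525 = 596.4817 × 1.050772 = 626.7663
Market £614.83 < fair 626.7663: forward underpriced → reverse cash-and-carry (short the stock, invest proceeds at r, pay the dividends, go long the forward).
Profit at T = |F_mkt − F*| = |614.83 − 626.7663| = £11.94 per share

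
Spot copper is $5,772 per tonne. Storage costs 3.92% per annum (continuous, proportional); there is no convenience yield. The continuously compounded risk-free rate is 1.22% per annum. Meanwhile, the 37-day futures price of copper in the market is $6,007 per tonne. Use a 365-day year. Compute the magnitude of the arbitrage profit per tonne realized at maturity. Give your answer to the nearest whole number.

Fair futures: F* = S·e^(carry·T), with carry = (r + u) = 0.0122 + 0.0392 = 0.0514
F* = 5772 · e^(0.0514 × 37/365) = 5772 · e^0.005210 = 5772 × 1.005224 = $5802.1529
Market $6007 > fair $5802.1529: forward overpriced → cash-and-carry (buy spot, short the forward).
At maturity, profit = |F_mkt − F*| = |6007 − 5802.1529| = $205 per tonne

$205 per tonne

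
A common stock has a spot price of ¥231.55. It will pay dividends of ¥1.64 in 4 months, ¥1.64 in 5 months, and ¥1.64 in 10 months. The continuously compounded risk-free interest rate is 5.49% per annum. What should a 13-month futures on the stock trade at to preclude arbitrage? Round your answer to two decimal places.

PV(dividends) I = 1.64·e^(−0.0549·4/12) + 1.64·e^(−0.0549·5/12) + 1.64·e^(−0.0549·10/12)
I = 1.6103 + 1.6029 + 1.5667 = 4.7799
F = (S − I)·e^(rT) = (231.55 − 4.7799) · e^(0.0549·13/12)
= 226.7701 · e^0.059475 = 226.7701 × 1.061279 = ¥240.67

¥240.67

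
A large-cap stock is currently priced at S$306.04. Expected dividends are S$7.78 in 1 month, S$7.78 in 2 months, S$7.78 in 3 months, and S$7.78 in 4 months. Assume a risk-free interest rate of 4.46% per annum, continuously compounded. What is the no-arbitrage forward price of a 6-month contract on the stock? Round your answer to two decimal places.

S$281.41

PV(dividends) I = 7.78·e^(−0.0446·1/12) + 7.78·e^(−0.0446·2/12) + 7.78·e^(−0.0446·3/12) + 7.78·e^(−0.0446·4/12)
I = 7.7511 + 7.7224 + 7.6937 + 7.6652 = 30.8324
F = (S − I)·e^(rT) = (306.04 − 30.8324) · e^(0.0446·6/12)
= 275.2076 · e^0.022300 = 275.2076 × 1.022551 = S$281.41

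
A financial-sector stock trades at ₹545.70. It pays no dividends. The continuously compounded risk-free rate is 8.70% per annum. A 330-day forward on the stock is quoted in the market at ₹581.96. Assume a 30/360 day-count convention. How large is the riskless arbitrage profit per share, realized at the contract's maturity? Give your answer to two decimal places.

Fair forward: F* = S·e^(carry·T), with carry = r = 0.0870
F* = 545.70 · e^(0.0870 × 330/360) = 545.70 · e^0.079750 = 545.70 × 1.083016 = ₹591.0018
Market ₹581.96 < fair ₹591.0018: forward underpriced → reverse cash-and-carry (short spot, go long the forward).
At maturity, profit = |F_mkt − F*| = |581.96 − 591.0018| = ₹9.04 per share

₹9.04 per share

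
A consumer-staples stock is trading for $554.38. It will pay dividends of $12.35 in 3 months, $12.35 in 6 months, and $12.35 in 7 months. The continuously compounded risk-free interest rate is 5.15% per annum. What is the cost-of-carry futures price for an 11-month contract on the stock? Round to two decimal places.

$543.22

PV(dividends) I = 12.35·e^(−0.0515·3/12) + 12.35·e^(−0.0515·6/12) + 12.35·e^(−0.0515·7/12)
I = 12.1920 + 12.0360 + 11.9845 = 36.2125
F = (S − I)·e^(rT) = (554.38 − 36.2125) · e^(0.0515·11/12)
= 518.1675 · e^0.047208 = 518.1675 × 1.048340 = $543.22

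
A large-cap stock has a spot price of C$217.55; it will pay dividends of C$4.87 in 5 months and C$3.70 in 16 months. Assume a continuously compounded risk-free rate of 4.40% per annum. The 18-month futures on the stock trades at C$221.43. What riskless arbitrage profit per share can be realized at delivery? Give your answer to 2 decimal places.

PV(dividends) I = 4.87·e^(−0.0440·5/12) + 3.70·e^(−0.0440·16/12) = 8.2707
Fair futures F* = (S − I)·e^(rT) = (217.55 − 8.2707)·e^0.066000 = 209.2793 × 1.068227 = 223.5578
Market C$221.43 < fair 223.5578: forward underpriced → reverse cash-and-carry (short the stock, invest proceeds at r, pay the dividends, go long the forward).
Profit at T = |F_mkt − F*| = |221.43 − 223.5578| = C$2.13 per share

C$2.13 per share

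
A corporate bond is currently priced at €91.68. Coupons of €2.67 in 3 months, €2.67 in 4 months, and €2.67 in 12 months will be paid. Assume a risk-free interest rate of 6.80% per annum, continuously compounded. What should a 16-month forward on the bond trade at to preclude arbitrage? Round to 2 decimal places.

€91.92

PV(coupons) I = 2.67·e^(−0.0680·3/12) + 2.67·e^(−0.0680·4/12) + 2.67·e^(−0.0680·12/12)
I = 2.6250 + 2.6102 + 2.4945 = 7.7297
F = (S − I)·e^(rT) = (91.68 − 7.7297) · e^(0.0680·16/12)
= 83.9503 · e^0.090667 = 83.9503 × 1.094904 = €91.92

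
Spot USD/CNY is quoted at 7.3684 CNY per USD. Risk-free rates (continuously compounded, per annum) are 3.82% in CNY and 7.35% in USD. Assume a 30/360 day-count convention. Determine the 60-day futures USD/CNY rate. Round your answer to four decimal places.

7.3252

F = S·e^((r_CNY − r_USD)T) = 7.3684 · e^((0.0382 − 0.0735) × 60/360)
= 7.3684 · e^-0.005883 = 7.3684 × 0.994134
F = 7.3252 CNY per USD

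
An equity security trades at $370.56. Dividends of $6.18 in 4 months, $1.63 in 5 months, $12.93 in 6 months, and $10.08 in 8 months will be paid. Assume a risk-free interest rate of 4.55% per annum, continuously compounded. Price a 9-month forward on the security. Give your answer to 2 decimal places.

PV(dividends) I = 6.18·e^(−0.0455·4/12) + 1.63·e^(−0.0455·5/12) + 12.93·e^(−0.0455·6/12) + 10.08·e^(−0.0455·8/12)
I = 6.0870 + 1.5994 + 12.6392 + 9.7788 = 30.1044
F = (S − I)·e^(rT) = (370.56 − 30.1044) · e^(0.0455·9/12)
= 340.4556 · e^0.034125 = 340.4556 × 1.034714 = $352.27

$352.27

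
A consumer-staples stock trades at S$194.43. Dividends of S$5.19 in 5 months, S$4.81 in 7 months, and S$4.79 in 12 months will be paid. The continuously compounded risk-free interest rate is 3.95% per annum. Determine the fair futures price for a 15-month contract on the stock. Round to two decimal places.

S$189.13

PV(dividends) I = 5.19·e^(−0.0395·5/12) + 4.81·e^(−0.0395·7/12) + 4.79·e^(−0.0395·12/12)
I = 5.1053 + 4.7004 + 4.6045 = 14.4102
F = (S − I)·e^(rT) = (194.43 − 14.4102) · e^(0.0395·15/12)
= 180.0198 · e^0.049375 = 180.0198 × 1.050614 = S$189.13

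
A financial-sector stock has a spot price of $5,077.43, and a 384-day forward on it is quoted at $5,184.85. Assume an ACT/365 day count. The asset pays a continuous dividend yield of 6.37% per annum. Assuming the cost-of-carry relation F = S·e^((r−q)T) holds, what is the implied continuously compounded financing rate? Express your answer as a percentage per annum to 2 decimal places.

8.36%

From F = S·e^((r−q)T): (r − q) = ln(F/S)/T
ln(5184.85/5077.43) = ln(1.021156) = 0.020935
(r − q) = 0.020935 / (384/365) = 0.019899
r = ln(F/S)/T + q = 0.019899 + 0.0637 = 0.083599
r = 8.36%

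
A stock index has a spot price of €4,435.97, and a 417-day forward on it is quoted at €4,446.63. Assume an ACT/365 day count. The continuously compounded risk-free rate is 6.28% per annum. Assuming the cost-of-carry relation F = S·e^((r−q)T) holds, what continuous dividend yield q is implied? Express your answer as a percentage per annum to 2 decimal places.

6.07%

From F = S·e^((r−q)T): (r − q) = ln(F/S)/T
ln(4446.63/4435.97) = ln(1.002403) = 0.002400
(r − q) = 0.002400 / (417/365) = 0.002101
q = r − ln(F/S)/T = 0.0628 − 0.002101 = 0.060699
q = 6.07%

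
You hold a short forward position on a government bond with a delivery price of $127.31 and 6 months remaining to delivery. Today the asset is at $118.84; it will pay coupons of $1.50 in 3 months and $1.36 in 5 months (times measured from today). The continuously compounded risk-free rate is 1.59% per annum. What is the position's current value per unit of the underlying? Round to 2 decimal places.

$10.31

PV(remaining coupons) I = 1.50·e^(−0.0159·3/12) + 1.36·e^(−0.0159·5/12) = 2.8451
Current forward F = (S − I)·e^(rT) = (118.84 − 2.8451)·e^(0.0159·6/12) = 115.9949 × 1.007982 = 116.9208
Value (long) = (F − K)·e^(−rT) = (116.9208 − 127.31) × 0.992082 = -10.3069
Short position value = −(long value) = $10.31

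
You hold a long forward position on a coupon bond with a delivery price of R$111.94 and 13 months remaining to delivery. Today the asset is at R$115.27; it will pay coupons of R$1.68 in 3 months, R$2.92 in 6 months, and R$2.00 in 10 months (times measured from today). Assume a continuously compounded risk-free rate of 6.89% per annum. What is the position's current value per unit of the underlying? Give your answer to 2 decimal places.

R$5.02

PV(remaining coupons) I = 1.68·e^(−0.0689·3/12) + 2.92·e^(−0.0689·6/12) + 2.00·e^(−0.0689·10/12) = 6.3608
Current forward F = (S − I)·e^(rT) = (115.27 − 6.3608)·e^(0.0689·13/12) = 108.9092 × 1.077498 = 117.3494
Value (long) = (F − K)·e^(−rT) = (117.3494 − 111.94) × 0.928076 = 5.0203
Value = R$5.02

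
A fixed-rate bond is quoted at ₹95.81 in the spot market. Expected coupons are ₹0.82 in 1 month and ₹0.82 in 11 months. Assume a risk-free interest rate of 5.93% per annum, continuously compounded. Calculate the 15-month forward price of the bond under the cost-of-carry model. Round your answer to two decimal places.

PV(coupons) I = 0.82·e^(−0.0593·1/12) + 0.82·e^(−0.0593·11/12)
I = 0.8160 + 0.7766 = 1.5926
F = (S − I)·e^(rT) = (95.81 − 1.5926) · e^(0.0593·15/12)
= 94.2174 · e^0.074125 = 94.2174 × 1.076941 = ₹101.47

₹101.47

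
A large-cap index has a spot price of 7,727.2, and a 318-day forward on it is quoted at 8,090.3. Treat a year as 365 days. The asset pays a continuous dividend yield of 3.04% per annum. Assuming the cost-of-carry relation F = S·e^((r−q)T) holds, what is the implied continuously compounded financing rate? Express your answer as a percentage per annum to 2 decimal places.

8.31%

From F = S·e^((r−q)T): (r − q) = ln(F/S)/T
ln(8090.3/7727.2) = ln(1.046990) = 0.045919
(r − q) = 0.045919 / (318/365) = 0.052706
r = ln(F/S)/T + q = 0.052706 + 0.0304 = 0.083106
r = 8.31%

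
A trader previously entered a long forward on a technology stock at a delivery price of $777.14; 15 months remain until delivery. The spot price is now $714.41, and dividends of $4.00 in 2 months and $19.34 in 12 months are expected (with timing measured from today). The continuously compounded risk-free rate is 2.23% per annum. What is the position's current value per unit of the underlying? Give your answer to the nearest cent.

PV(remaining dividends) I = 4.00·e^(−0.0223·2/12) + 19.34·e^(−0.0223·12/12) = 22.8987
Current forward F = (S − I)·e^(rT) = (714.41 − 22.8987)·e^(0.0223·15/12) = 691.5113 × 1.028267 = 711.0582
Value (long) = (F − K)·e^(−rT) = (711.0582 − 777.14) × 0.972510 = -64.2652
Value = -$64.27

-$64.27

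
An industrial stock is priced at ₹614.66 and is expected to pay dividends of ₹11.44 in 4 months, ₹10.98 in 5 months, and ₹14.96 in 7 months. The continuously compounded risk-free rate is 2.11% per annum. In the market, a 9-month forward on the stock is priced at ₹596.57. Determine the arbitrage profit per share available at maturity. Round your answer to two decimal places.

₹9.72 per share

PV(dividends) I = 11.44·e^(−0.0211·4/12) + 10.98·e^(−0.0211·5/12) + 14.96·e^(−0.0211·7/12) = 37.0207
Fair forward F* = (S − I)·e^(rT) = (614.66 − 37.0207)·e^0.015825 = 577.6393 × 1.015951 = 586.8532
Market ₹596.57 > fair 586.8532: forward overpriced → cash-and-carry (borrow at r, buy the stock and collect the dividends, short the forward).
Profit at T = |F_mkt − F*| = |596.57 − 586.8532| = ₹9.72 per share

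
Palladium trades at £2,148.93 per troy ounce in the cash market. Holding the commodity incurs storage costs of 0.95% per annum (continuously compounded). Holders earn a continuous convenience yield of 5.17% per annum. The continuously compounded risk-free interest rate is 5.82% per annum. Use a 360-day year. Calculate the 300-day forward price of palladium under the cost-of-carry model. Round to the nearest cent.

£2,177.77 per troy ounce

Net carry = r + u − y = 0.0582 + 0.0095 − 0.0517 = 0.0160
F = S·e^((r+u−y)T) = 2148.93 · e^(0.0160 × 300/360) = 2148.93 · e^0.01333333
= 2148.93 × 1.01342262 = £2,177.77 per troy ounce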